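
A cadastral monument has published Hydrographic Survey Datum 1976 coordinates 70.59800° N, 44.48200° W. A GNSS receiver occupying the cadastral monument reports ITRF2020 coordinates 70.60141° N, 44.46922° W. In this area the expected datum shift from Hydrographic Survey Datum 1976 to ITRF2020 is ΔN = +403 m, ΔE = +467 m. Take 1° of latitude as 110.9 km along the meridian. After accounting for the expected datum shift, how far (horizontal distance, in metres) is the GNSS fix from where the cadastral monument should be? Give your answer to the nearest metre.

Observed coordinate differences: Δφ = +0.00341°, Δλ = +0.01278°.
Converting to metres (1° lat = 110900 m, cos φ = 0.332194): observed ΔN = 378.2 m, observed ΔE = 470.8 m.
Subtracting the expected shift leaves a residual of 378.2 − (403) = -24.8 m north and 470.8 − (467) = 3.8 m east.
Residual distance = √((-24.8)² + 3.8²) = 25.1 m.

25 m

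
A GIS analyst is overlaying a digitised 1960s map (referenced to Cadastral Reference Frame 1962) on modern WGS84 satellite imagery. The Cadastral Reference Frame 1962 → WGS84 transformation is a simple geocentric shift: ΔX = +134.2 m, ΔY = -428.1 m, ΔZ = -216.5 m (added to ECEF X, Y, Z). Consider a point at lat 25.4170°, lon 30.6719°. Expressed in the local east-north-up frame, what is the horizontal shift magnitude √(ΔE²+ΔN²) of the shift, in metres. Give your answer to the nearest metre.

The local east axis at (φ, λ) is (−sin λ, cos λ, 0), so ΔE = −sin(30.6719°)·134.2 + cos(30.6719°)·(-428.1) = -436.67 m.
The local north axis is (−sin φ cos λ, −sin φ sin λ, cos φ), giving ΔN = -49.541 + 93.731 − 195.545 = -151.36 m.
Horizontal magnitude = √(ΔE² + ΔN²) = √((-436.67)² + (-151.36)²) = 462.16 m.

462 m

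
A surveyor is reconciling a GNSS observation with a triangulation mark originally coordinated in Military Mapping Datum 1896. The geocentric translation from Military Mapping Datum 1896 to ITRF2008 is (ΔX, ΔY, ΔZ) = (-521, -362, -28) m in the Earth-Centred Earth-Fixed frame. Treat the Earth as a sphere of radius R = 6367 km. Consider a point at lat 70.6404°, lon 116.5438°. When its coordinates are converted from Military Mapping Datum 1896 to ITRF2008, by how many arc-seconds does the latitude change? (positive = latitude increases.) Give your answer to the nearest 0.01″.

Δφ = 2.48″

sin φ = 0.943457, cos φ = 0.331496, sin λ = 0.894593, cos λ = -0.446882.
North component: ΔN = −sin φ cos λ·ΔX − sin φ sin λ·ΔY + cos φ·ΔZ = −(0.943457)(-0.446882)(-521) − (0.943457)(0.894593)(-362) + (0.331496)(-28) = 76.59 m.
1° of latitude spans πR/180 = 111125 m, so Δφ = 76.59 / 111125 × 3600 = 2.481″.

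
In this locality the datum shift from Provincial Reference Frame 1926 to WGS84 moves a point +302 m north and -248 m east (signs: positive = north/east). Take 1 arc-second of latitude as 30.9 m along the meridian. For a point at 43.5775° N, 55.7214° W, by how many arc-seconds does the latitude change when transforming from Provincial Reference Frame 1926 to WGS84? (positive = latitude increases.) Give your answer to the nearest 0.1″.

Δφ = 9.8″

1″ of latitude = 30.90 m, so Δφ = 302.0 / 30.90 = 9.773″.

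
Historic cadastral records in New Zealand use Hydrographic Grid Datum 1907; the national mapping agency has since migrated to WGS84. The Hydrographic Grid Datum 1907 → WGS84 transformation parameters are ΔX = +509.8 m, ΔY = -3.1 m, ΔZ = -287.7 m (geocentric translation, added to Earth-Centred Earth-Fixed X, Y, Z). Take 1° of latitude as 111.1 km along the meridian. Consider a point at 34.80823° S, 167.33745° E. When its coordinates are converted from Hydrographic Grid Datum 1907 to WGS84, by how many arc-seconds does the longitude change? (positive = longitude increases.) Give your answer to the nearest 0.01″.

Δλ = -4.29″

sin φ = -0.570832, cos φ = 0.821067, sin λ = 0.219209, cos λ = -0.975678.
East component: ΔE = −sin λ·ΔX + cos λ·ΔY = −(0.219209)(509.8) + (-0.975678)(-3.1) = -108.73 m.
1° of latitude spans 111100 m; at latitude φ, 1° of longitude spans that × cos φ = 91220.6 m, so Δλ = -108.73 / 91220.6 × 3600 = -4.291″.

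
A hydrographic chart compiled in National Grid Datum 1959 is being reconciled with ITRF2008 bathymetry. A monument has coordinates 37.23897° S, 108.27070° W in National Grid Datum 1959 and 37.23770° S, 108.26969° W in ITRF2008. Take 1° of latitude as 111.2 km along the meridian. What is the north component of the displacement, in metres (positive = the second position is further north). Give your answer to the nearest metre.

ΔN = 141 m

Δφ = -37.23770° − -37.23897° = +0.00127°; Δλ = -108.26969° − -108.27070° = +0.00101°.
ΔN = Δφ × 111200 = 141.2 m; ΔE = Δλ × 111200 × cos(-37.23897°) = +0.00101 × 111200 × 0.796119 = 89.4 m.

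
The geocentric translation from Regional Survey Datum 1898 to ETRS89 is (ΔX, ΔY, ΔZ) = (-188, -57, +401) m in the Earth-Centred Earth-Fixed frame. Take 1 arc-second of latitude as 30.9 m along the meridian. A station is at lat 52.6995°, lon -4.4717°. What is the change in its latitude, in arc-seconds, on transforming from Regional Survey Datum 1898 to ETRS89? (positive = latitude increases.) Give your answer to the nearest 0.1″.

sin φ = 0.795468, cos φ = 0.605995, sin λ = -0.077967, cos λ = 0.996956.
North component: ΔN = −sin φ cos λ·ΔX − sin φ sin λ·ΔY + cos φ·ΔZ = −(0.795468)(0.996956)(-188) − (0.795468)(-0.077967)(-57) + (0.605995)(401) = 388.56 m.
1° of latitude spans 3600 × 30.90 = 111240 m, so Δφ = 388.56 / 111240 × 3600 = 12.575″.

Δφ = 12.6″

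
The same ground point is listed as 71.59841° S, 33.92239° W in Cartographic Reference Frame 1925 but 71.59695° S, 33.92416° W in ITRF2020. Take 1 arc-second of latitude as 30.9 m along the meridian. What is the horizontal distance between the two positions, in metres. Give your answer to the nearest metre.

Δφ = -71.59695° − -71.59841° = +0.00146°; Δλ = -33.92416° − -33.92239° = -0.00177°.
1° of latitude = 3600 × 30.90 = 111240 m.
ΔN = Δφ × 111240 = 162.4 m; ΔE = Δλ × 111240 × cos(-71.59841°) = -0.00177 × 111240 × 0.315675 = -62.2 m.
Distance = √(ΔE² + ΔN²) = √((-62.2)² + 162.4²) = 173.9 m.

174 m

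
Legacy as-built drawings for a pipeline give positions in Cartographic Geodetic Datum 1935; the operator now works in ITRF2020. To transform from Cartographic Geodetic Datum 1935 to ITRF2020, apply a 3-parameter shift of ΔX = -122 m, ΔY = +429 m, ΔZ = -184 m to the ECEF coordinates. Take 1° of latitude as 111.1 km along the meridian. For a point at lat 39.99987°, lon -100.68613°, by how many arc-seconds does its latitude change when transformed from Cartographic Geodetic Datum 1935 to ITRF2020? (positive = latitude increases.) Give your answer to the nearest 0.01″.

Δφ = 3.74″

sin φ = 0.642786, cos φ = 0.766046, sin λ = -0.982658, cos λ = -0.185429.
North component: ΔN = −sin φ cos λ·ΔX − sin φ sin λ·ΔY + cos φ·ΔZ = −(0.642786)(-0.185429)(-122) − (0.642786)(-0.982658)(429) + (0.766046)(-184) = 115.48 m.
1° of latitude spans 111100 m, so Δφ = 115.48 / 111100 × 3600 = 3.742″.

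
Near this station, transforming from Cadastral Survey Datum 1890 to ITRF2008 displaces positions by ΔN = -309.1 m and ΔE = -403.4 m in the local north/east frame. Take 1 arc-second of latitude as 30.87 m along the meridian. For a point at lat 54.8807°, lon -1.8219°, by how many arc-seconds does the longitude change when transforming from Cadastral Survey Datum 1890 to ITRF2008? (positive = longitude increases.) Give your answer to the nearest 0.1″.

Δλ = -22.7″

At latitude 54.8807°, cos φ = 0.575281.
1″ of longitude at this latitude = 30.87 × cos φ = 17.7589 m, so Δλ = -403.4 / 17.7589 = -22.715″.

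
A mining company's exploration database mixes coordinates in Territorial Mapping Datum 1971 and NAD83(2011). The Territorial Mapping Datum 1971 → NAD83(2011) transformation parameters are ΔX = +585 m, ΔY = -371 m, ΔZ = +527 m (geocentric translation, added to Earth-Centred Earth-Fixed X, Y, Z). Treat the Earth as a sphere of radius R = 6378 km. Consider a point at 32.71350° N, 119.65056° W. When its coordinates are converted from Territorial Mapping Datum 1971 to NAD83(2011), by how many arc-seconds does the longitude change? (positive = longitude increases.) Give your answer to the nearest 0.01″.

sin φ = 0.540439, cos φ = 0.841383, sin λ = -0.869059, cos λ = -0.494709.
East component: ΔE = −sin λ·ΔX + cos λ·ΔY = −(-0.869059)(585) + (-0.494709)(-371) = 691.94 m.
1° of latitude spans πR/180 = 111317 m; at latitude φ, 1° of longitude spans that × cos φ = 93660.4 m, so Δλ = 691.94 / 93660.4 × 3600 = 26.596″.

Δλ = 26.60″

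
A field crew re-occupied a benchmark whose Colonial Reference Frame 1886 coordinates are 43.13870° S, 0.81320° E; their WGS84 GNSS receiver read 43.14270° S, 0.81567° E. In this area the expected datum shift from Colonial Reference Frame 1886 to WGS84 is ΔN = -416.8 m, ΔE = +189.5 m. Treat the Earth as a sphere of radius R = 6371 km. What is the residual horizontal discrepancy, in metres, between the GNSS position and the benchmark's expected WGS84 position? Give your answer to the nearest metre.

30 m

Observed coordinate differences: Δφ = -0.00400°, Δλ = +0.00247°.
Converting to metres (1° lat = 111195 m, cos φ = 0.729701): observed ΔN = -444.8 m, observed ΔE = 200.4 m.
Subtracting the expected shift leaves a residual of -444.8 − (-416.8) = -28.0 m north and 200.4 − (189.5) = 10.9 m east.
Residual distance = √((-28.0)² + 10.9²) = 30.0 m.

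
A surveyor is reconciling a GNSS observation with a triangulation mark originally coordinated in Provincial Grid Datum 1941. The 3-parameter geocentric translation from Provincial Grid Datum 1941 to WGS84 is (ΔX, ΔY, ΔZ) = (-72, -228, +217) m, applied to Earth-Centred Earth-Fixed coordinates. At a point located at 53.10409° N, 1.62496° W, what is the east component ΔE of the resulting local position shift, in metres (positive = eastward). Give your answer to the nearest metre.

ΔE = -230 m

At φ = 53.10409°, λ = -1.62496°: sin φ = 0.799728, cos φ = 0.600363, sin λ = -0.028357, cos λ = 0.999598.
ΔE = −sin λ·ΔX + cos λ·ΔY = −(-0.028357)·(-72) + (0.999598)·(-228) = -229.95 m.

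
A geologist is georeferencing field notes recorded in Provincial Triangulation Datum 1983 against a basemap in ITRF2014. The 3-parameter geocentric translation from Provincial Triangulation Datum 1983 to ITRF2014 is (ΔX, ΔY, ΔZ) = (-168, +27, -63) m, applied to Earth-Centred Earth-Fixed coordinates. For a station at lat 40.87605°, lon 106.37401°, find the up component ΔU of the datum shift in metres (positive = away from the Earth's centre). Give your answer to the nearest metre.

At φ = 40.87605°, λ = 106.37401°: sin φ = 0.654425, cos φ = 0.756127, sin λ = 0.959442, cos λ = -0.281906.
ΔU = cos φ cos λ·ΔX + cos φ sin λ·ΔY + sin φ·ΔZ = (0.756127)(-0.281906)(-168) + (0.756127)(0.959442)(27) + (0.654425)(-63) = 14.17 m.

ΔU = 14 m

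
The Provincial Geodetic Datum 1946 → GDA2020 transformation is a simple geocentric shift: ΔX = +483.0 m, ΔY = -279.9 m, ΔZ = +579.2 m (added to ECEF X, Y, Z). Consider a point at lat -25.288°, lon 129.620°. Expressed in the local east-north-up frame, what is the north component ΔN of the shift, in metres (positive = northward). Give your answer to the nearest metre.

ΔN = 300 m

The local north axis is (−sin φ cos λ, −sin φ sin λ, cos φ), giving ΔN = -131.570 − 92.099 + 523.696 = 300.03 m.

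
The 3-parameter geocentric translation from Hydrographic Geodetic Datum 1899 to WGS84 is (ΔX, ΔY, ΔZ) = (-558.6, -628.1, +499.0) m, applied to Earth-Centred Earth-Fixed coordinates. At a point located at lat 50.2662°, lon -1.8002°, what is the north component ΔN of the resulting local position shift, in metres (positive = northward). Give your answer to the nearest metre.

ΔN = 733 m

The local north axis is (−sin φ cos λ, −sin φ sin λ, cos φ), giving ΔN = 429.364 − 15.174 + 318.972 = 733.16 m.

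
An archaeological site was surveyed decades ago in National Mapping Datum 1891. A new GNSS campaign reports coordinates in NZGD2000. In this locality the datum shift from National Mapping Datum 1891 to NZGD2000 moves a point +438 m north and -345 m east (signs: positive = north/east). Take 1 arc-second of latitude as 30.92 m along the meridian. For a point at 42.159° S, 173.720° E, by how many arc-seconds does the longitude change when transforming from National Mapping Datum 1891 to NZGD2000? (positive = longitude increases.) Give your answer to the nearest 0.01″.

Δλ = -15.05″

At latitude -42.159°, cos φ = 0.741285.
1″ of longitude at this latitude = 30.92 × cos φ = 22.9205 m, so Δλ = -345.0 / 22.9205 = -15.052″.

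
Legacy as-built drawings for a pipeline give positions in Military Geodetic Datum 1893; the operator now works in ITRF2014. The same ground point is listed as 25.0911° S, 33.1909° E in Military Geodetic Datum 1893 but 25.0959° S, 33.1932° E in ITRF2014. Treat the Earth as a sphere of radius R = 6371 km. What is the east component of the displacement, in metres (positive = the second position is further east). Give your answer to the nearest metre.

ΔE = 232 m

Δφ = -25.0959° − -25.0911° = -0.0048°; Δλ = 33.1932° − 33.1909° = +0.0023°.
1° along a meridian = πR/180 = 111195 m.
ΔN = Δφ × 111195 = -533.7 m; ΔE = Δλ × 111195 × cos(-25.0911°) = +0.0023 × 111195 × 0.905635 = 231.6 m.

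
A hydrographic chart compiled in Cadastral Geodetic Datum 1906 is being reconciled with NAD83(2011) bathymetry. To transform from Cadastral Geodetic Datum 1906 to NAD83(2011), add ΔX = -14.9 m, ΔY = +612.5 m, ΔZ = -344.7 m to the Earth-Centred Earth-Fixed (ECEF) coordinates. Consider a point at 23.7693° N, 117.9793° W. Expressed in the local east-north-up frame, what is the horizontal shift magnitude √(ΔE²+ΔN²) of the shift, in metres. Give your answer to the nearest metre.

317 m

At φ = 23.7693°, λ = -117.9793°: sin φ = 0.403055, cos φ = 0.915176, sin λ = -0.883117, cos λ = -0.469153.
ΔE = −sin λ·ΔX + cos λ·ΔY = −(-0.883117)·(-14.9) + (-0.469153)·(612.5) = -300.51 m.
ΔN = −sin φ cos λ·ΔX − sin φ sin λ·ΔY + cos φ·ΔZ = −(0.403055)(-0.469153)(-14.9) − (0.403055)(-0.883117)(612.5) + (0.915176)(-344.7) = -100.26 m.
Horizontal magnitude = √(ΔE² + ΔN²) = √((-300.51)² + (-100.26)²) = 316.80 m.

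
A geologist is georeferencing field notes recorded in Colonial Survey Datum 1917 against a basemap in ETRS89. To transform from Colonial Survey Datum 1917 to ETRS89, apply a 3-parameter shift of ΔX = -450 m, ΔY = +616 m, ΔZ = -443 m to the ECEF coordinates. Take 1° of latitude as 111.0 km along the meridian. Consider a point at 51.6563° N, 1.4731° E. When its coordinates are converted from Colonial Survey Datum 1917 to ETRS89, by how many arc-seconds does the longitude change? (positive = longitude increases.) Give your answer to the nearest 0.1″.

sin φ = 0.784303, cos φ = 0.620377, sin λ = 0.025708, cos λ = 0.999670.
East component: ΔE = −sin λ·ΔX + cos λ·ΔY = −(0.025708)(-450) + (0.999670)(616) = 627.36 m.
1° of latitude spans 111000 m; at latitude φ, 1° of longitude spans that × cos φ = 68861.9 m, so Δλ = 627.36 / 68861.9 × 3600 = 32.798″.

Δλ = 32.8″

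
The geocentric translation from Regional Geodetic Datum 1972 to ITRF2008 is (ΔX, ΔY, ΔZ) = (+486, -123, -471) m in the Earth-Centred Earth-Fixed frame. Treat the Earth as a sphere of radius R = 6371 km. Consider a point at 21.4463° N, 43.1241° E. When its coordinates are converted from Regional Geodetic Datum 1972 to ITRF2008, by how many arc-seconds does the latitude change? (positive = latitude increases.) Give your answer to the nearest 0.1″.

sin φ = 0.365629, cos φ = 0.930761, sin λ = 0.683581, cos λ = 0.729875.
North component: ΔN = −sin φ cos λ·ΔX − sin φ sin λ·ΔY + cos φ·ΔZ = −(0.365629)(0.729875)(486) − (0.365629)(0.683581)(-123) + (0.930761)(-471) = -537.34 m.
1° of latitude spans πR/180 = 111195 m, so Δφ = -537.34 / 111195 × 3600 = -17.397″.

Δφ = -17.4″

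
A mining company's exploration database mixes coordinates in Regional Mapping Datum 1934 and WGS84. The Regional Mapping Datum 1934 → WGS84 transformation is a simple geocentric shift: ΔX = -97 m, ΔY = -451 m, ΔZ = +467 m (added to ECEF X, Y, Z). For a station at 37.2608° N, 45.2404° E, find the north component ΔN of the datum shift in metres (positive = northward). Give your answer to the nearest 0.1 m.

ΔN = 606.9 m

The local north axis is (−sin φ cos λ, −sin φ sin λ, cos φ), giving ΔN = 41.352 + 193.888 + 371.680 = 606.92 m.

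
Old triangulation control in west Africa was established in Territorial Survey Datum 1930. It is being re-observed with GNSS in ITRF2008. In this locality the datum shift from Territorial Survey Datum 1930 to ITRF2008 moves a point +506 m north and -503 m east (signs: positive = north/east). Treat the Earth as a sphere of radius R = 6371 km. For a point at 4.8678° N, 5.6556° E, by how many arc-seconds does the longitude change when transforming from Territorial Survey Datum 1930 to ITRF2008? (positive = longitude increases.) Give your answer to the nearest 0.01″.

At latitude 4.8678°, cos φ = 0.996393.
One radian of longitude at latitude φ spans R cos φ, so Δλ = ΔE / (R cos φ) = -503.0 / (6371000 × 0.996393) = -7.9237e-05 rad = -16.344″.

Δλ = -16.34″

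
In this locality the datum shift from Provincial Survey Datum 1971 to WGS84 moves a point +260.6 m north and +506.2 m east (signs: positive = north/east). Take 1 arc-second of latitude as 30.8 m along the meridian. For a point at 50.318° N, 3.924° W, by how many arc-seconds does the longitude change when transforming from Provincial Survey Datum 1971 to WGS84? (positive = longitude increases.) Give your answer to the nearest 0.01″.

At latitude 50.318°, cos φ = 0.638526.
1″ of longitude at this latitude = 30.80 × cos φ = 19.6666 m, so Δλ = 506.2 / 19.6666 = 25.739″.

Δλ = 25.74″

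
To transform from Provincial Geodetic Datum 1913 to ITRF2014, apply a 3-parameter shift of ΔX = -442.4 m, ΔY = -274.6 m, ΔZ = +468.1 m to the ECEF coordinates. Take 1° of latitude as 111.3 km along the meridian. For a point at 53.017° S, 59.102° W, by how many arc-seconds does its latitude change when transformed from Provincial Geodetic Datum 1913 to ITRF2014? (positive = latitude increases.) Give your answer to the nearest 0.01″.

Δφ = 9.33″

sin φ = -0.798814, cos φ = 0.601578, sin λ = -0.858083, cos λ = 0.513511.
North component: ΔN = −sin φ cos λ·ΔX − sin φ sin λ·ΔY + cos φ·ΔZ = −(-0.798814)(0.513511)(-442.4) − (-0.798814)(-0.858083)(-274.6) + (0.601578)(468.1) = 288.35 m.
1° of latitude spans 111300 m, so Δφ = 288.35 / 111300 × 3600 = 9.327″.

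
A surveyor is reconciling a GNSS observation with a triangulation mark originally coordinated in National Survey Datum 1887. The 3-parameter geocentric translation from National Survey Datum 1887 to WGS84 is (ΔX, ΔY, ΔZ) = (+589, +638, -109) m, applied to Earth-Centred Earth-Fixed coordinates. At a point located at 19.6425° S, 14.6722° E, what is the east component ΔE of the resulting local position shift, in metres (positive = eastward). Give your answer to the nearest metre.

ΔE = 468 m

The local east axis at (φ, λ) is (−sin λ, cos λ, 0), so ΔE = −sin(14.6722°)·589 + cos(14.6722°)·638 = 468.01 m.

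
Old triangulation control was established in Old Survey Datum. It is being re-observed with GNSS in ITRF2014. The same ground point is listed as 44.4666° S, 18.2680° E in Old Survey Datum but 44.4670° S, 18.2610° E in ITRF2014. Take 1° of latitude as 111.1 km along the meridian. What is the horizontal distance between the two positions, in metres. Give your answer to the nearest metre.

557 m

Δφ = -44.4670° − -44.4666° = -0.0004°; Δλ = 18.2610° − 18.2680° = -0.0070°.
ΔN = Δφ × 111100 = -44.4 m; ΔE = Δλ × 111100 × cos(-44.4666°) = -0.0070 × 111100 × 0.713659 = -555.0 m.
Distance = √(ΔE² + ΔN²) = √((-555.0)² + (-44.4)²) = 556.8 m.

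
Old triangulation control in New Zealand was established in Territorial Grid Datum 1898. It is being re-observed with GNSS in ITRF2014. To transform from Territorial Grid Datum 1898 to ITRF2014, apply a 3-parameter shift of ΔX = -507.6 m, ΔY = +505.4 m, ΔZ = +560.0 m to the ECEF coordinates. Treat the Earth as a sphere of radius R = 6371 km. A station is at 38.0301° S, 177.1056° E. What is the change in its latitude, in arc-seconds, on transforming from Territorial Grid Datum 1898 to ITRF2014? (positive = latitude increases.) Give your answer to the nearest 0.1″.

Δφ = 24.9″

sin φ = -0.616075, cos φ = 0.787687, sin λ = 0.050495, cos λ = -0.998724.
North component: ΔN = −sin φ cos λ·ΔX − sin φ sin λ·ΔY + cos φ·ΔZ = −(-0.616075)(-0.998724)(-507.6) − (-0.616075)(0.050495)(505.4) + (0.787687)(560.0) = 769.15 m.
1° of latitude spans πR/180 = 111195 m, so Δφ = 769.15 / 111195 × 3600 = 24.902″.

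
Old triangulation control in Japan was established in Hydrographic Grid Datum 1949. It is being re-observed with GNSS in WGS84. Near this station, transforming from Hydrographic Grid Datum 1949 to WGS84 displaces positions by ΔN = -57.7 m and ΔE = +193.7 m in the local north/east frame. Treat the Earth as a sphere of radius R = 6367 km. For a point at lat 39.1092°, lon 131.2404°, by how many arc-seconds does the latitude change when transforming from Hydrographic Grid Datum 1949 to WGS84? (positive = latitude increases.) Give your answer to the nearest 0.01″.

On a sphere of radius R, 1 rad of latitude = R, so Δφ = ΔN / R = -57.7 / 6367000 = -9.0624e-06 rad = -1.869″.

Δφ = -1.87″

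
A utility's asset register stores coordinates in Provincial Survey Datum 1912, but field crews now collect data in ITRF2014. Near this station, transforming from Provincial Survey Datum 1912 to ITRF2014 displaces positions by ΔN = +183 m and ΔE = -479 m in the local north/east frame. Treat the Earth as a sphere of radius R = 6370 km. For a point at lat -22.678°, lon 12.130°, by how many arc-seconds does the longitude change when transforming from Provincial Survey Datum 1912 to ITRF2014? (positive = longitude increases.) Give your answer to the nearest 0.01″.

At latitude -22.678°, cos φ = 0.922686.
One radian of longitude at latitude φ spans R cos φ, so Δλ = ΔE / (R cos φ) = -479.0 / (6370000 × 0.922686) = -8.1497e-05 rad = -16.810″.

Δλ = -16.81″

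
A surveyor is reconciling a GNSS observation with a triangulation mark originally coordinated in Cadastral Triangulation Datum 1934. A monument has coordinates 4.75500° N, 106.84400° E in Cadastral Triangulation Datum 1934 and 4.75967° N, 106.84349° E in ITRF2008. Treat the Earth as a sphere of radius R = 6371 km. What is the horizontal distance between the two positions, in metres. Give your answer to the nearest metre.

522 m

Δφ = 4.75967° − 4.75500° = +0.00467°; Δλ = 106.84349° − 106.84400° = -0.00051°.
1° along a meridian = πR/180 = 111195 m.
ΔN = Δφ × 111195 = 519.3 m; ΔE = Δλ × 111195 × cos(4.75500°) = -0.00051 × 111195 × 0.996558 = -56.5 m.
Distance = √(ΔE² + ΔN²) = √((-56.5)² + 519.3²) = 522.3 m.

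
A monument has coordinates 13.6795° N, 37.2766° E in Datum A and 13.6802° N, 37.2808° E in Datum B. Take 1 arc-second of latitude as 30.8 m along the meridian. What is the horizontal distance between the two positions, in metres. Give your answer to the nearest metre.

Δφ = 13.6802° − 13.6795° = +0.0007°; Δλ = 37.2808° − 37.2766° = +0.0042°.
1° of latitude = 3600 × 30.80 = 110880 m.
ΔN = Δφ × 110880 = 77.6 m; ΔE = Δλ × 110880 × cos(13.6795°) = +0.0042 × 110880 × 0.971634 = 452.5 m.
Distance = √(ΔE² + ΔN²) = √(452.5² + 77.6²) = 459.1 m.

459 m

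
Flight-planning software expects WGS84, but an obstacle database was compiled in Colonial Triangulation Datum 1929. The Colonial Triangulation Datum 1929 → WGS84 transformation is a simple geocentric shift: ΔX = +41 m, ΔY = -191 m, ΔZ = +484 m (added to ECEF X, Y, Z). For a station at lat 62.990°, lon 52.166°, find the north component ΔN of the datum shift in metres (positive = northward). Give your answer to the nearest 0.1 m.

At φ = 62.990°, λ = 52.166°: sin φ = 0.890927, cos φ = 0.454146, sin λ = 0.789791, cos λ = 0.613376.
ΔN = −sin φ cos λ·ΔX − sin φ sin λ·ΔY + cos φ·ΔZ = −(0.890927)(0.613376)(41) − (0.890927)(0.789791)(-191) + (0.454146)(484) = 331.80 m.

ΔN = 331.8 m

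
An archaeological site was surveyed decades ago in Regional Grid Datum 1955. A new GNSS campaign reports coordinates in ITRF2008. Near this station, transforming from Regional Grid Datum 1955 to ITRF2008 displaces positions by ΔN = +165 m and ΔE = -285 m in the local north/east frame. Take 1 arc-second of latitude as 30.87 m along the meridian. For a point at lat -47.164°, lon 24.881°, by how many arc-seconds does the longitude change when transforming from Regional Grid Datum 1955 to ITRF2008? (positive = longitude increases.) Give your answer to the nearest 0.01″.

Δλ = -13.58″

At latitude -47.164°, cos φ = 0.679902.
1″ of longitude at this latitude = 30.87 × cos φ = 20.9886 m, so Δλ = -285.0 / 20.9886 = -13.579″.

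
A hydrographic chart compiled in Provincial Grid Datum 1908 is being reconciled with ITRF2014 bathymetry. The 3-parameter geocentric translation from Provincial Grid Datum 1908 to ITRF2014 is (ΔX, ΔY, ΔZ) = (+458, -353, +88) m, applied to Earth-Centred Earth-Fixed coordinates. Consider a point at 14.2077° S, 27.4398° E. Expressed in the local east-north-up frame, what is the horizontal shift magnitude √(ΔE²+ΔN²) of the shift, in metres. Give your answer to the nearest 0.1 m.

At φ = -14.2077°, λ = 27.4398°: sin φ = -0.245438, cos φ = 0.969412, sin λ = 0.460816, cos λ = 0.887495.
ΔE = −sin λ·ΔX + cos λ·ΔY = −(0.460816)·(458) + (0.887495)·(-353) = -524.34 m.
ΔN = −sin φ cos λ·ΔX − sin φ sin λ·ΔY + cos φ·ΔZ = −(-0.245438)(0.887495)(458) − (-0.245438)(0.460816)(-353) + (0.969412)(88) = 145.15 m.
Horizontal magnitude = √(ΔE² + ΔN²) = √((-524.34)² + 145.15²) = 544.06 m.

544.1 m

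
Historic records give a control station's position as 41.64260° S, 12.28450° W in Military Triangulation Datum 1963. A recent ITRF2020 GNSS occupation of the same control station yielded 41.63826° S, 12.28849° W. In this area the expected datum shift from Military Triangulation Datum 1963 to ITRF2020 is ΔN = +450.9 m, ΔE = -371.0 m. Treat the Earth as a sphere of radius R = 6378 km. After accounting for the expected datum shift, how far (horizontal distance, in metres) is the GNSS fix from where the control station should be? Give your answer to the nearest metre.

Observed coordinate differences: Δφ = +0.00434°, Δλ = -0.00399°.
Converting to metres (1° lat = 111317 m, cos φ = 0.747304): observed ΔN = 483.1 m, observed ΔE = -331.9 m.
Subtracting the expected shift leaves a residual of 483.1 − (450.9) = 32.2 m north and -331.9 − (-371.0) = 39.1 m east.
Residual distance = √(32.2² + 39.1²) = 50.6 m.

51 m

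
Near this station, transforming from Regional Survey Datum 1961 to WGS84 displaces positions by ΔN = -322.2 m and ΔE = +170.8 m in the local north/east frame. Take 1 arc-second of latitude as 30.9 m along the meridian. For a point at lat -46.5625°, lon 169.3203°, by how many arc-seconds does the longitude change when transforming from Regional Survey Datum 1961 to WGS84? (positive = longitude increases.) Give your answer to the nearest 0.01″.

Δλ = 8.04″

At latitude -46.5625°, cos φ = 0.687563.
1″ of longitude at this latitude = 30.90 × cos φ = 21.2457 m, so Δλ = 170.8 / 21.2457 = 8.039″.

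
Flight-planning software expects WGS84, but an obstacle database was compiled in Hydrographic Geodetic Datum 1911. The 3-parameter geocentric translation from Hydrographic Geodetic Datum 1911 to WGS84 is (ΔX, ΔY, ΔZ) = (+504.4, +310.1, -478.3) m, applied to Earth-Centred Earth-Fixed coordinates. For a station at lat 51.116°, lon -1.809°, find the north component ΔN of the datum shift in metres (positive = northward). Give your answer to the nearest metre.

The local north axis is (−sin φ cos λ, −sin φ sin λ, cos φ), giving ΔN = -392.439 + 7.620 − 300.251 = -685.07 m.

ΔN = -685 m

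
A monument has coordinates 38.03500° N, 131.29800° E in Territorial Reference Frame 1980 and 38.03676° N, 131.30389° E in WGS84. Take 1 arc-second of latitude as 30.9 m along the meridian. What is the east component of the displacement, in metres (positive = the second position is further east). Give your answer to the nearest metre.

Δφ = 38.03676° − 38.03500° = +0.00176°; Δλ = 131.30389° − 131.29800° = +0.00589°.
1° of latitude = 3600 × 30.90 = 111240 m.
ΔN = Δφ × 111240 = 195.8 m; ΔE = Δλ × 111240 × cos(38.03500°) = +0.00589 × 111240 × 0.787635 = 516.1 m.

ΔE = 516 m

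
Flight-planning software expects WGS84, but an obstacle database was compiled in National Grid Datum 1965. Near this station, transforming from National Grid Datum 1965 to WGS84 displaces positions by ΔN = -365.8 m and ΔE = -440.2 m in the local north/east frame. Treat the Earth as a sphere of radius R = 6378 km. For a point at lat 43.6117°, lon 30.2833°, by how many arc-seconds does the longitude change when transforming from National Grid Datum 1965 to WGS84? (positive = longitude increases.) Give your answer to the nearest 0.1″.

At latitude 43.6117°, cos φ = 0.724031.
One radian of longitude at latitude φ spans R cos φ, so Δλ = ΔE / (R cos φ) = -440.2 / (6378000 × 0.724031) = -9.5325e-05 rad = -19.662″.

Δλ = -19.7″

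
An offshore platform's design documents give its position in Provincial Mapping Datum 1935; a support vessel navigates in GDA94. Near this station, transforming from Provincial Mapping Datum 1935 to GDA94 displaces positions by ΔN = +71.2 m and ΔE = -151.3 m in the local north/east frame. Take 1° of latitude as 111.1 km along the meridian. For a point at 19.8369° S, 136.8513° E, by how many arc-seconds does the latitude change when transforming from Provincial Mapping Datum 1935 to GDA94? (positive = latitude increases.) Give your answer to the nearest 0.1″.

Δφ = 2.3″

1° of latitude = 111.1 km, so Δφ = 71.2 / 111100 = 0.0006409° = 2.307″.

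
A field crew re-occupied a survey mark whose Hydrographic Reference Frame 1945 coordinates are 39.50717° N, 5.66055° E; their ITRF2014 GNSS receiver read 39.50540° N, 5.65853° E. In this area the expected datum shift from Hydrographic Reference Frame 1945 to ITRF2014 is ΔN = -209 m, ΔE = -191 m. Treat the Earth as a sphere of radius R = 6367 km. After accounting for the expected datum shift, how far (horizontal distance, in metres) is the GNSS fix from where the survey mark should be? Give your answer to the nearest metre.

22 m

Observed coordinate differences: Δφ = -0.00177°, Δλ = -0.00202°.
Converting to metres (1° lat = 111125 m, cos φ = 0.771545): observed ΔN = -196.7 m, observed ΔE = -173.2 m.
Subtracting the expected shift leaves a residual of -196.7 − (-209) = 12.3 m north and -173.2 − (-191) = 17.8 m east.
Residual distance = √(12.3² + 17.8²) = 21.6 m.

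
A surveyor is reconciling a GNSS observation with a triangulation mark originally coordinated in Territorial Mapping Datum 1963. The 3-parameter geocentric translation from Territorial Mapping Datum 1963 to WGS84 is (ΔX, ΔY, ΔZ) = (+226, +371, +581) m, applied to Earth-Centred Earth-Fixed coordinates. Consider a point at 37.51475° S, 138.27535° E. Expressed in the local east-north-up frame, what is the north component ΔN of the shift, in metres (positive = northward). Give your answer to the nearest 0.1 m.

ΔN = 508.5 m

The local north axis is (−sin φ cos λ, −sin φ sin λ, cos φ), giving ΔN = -102.718 + 150.366 + 460.847 = 508.50 m.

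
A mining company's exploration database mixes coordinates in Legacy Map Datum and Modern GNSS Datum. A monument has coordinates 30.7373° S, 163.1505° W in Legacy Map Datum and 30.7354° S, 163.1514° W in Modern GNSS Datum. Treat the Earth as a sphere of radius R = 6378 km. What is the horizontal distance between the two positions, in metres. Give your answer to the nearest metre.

228 m

Δφ = -30.7354° − -30.7373° = +0.0019°; Δλ = -163.1514° − -163.1505° = -0.0009°.
1° along a meridian = πR/180 = 111317 m.
ΔN = Δφ × 111317 = 211.5 m; ΔE = Δλ × 111317 × cos(-30.7373°) = -0.0009 × 111317 × 0.859520 = -86.1 m.
Distance = √(ΔE² + ΔN²) = √((-86.1)² + 211.5²) = 228.4 m.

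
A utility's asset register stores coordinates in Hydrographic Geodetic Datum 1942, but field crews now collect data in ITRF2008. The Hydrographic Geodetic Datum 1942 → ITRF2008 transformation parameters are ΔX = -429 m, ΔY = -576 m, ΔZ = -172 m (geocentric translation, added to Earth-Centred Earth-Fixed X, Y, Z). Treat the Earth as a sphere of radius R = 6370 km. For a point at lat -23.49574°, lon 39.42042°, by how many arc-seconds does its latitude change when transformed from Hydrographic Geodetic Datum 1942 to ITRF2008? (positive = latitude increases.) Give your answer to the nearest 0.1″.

Δφ = -14.1″

sin φ = -0.398681, cos φ = 0.917090, sin λ = 0.635006, cos λ = 0.772507.
North component: ΔN = −sin φ cos λ·ΔX − sin φ sin λ·ΔY + cos φ·ΔZ = −(-0.398681)(0.772507)(-429) − (-0.398681)(0.635006)(-576) + (0.917090)(-172) = -435.69 m.
1° of latitude spans πR/180 = 111177 m, so Δφ = -435.69 / 111177 × 3600 = -14.108″.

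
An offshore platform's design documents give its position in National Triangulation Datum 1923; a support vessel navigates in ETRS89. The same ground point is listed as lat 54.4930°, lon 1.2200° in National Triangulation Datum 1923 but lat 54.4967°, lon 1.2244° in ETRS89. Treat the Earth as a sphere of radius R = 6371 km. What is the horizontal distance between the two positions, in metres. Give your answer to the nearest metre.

500 m

Δφ = 54.4967° − 54.4930° = +0.0037°; Δλ = 1.2244° − 1.2200° = +0.0044°.
1° along a meridian = πR/180 = 111195 m.
ΔN = Δφ × 111195 = 411.4 m; ΔE = Δλ × 111195 × cos(54.4930°) = +0.0044 × 111195 × 0.580802 = 284.2 m.
Distance = √(ΔE² + ΔN²) = √(284.2² + 411.4²) = 500.0 m.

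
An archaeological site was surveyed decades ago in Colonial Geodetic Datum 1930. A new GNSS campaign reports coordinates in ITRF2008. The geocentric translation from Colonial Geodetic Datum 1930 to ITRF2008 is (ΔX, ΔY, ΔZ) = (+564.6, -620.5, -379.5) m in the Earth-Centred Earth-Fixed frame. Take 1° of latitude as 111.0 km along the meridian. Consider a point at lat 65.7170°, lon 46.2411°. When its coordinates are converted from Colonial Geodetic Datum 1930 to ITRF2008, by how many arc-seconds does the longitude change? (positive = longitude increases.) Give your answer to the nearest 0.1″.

Δλ = -66.0″

sin φ = 0.911525, cos φ = 0.411244, sin λ = 0.722257, cos λ = 0.691625.
East component: ΔE = −sin λ·ΔX + cos λ·ΔY = −(0.722257)(564.6) + (0.691625)(-620.5) = -836.94 m.
1° of latitude spans 111000 m; at latitude φ, 1° of longitude spans that × cos φ = 45648.1 m, so Δλ = -836.94 / 45648.1 × 3600 = -66.005″.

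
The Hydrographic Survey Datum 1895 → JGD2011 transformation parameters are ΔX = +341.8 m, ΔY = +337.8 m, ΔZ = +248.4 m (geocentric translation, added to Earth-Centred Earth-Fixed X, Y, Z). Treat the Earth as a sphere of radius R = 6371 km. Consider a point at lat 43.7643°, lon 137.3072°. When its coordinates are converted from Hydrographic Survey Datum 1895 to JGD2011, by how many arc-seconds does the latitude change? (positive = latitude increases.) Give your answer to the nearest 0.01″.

Δφ = 6.30″

sin φ = 0.691693, cos φ = 0.722191, sin λ = 0.678067, cos λ = -0.735000.
North component: ΔN = −sin φ cos λ·ΔX − sin φ sin λ·ΔY + cos φ·ΔZ = −(0.691693)(-0.735000)(341.8) − (0.691693)(0.678067)(337.8) + (0.722191)(248.4) = 194.73 m.
1° of latitude spans πR/180 = 111195 m, so Δφ = 194.73 / 111195 × 3600 = 6.304″.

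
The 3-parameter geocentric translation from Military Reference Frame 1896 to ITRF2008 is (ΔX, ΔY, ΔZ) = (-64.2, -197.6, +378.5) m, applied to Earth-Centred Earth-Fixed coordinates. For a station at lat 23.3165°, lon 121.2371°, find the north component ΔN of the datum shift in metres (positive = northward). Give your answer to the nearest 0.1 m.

At φ = 23.3165°, λ = 121.2371°: sin φ = 0.395810, cos φ = 0.918332, sin λ = 0.855029, cos λ = -0.518581.
ΔN = −sin φ cos λ·ΔX − sin φ sin λ·ΔY + cos φ·ΔZ = −(0.395810)(-0.518581)(-64.2) − (0.395810)(0.855029)(-197.6) + (0.918332)(378.5) = 401.28 m.

ΔN = 401.3 m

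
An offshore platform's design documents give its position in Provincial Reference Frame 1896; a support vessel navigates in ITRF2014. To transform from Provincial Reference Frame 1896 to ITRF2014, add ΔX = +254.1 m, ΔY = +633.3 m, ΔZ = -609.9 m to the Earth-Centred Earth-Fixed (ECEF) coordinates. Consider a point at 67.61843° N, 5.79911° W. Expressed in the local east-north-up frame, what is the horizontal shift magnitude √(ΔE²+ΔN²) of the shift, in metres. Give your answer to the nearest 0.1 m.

The local east axis at (φ, λ) is (−sin λ, cos λ, 0), so ΔE = −sin(-5.79911°)·254.1 + cos(-5.79911°)·633.3 = 655.73 m.
The local north axis is (−sin φ cos λ, −sin φ sin λ, cos φ), giving ΔN = -233.756 + 59.169 − 232.233 = -406.82 m.
Horizontal magnitude = √(ΔE² + ΔN²) = √(655.73² + (-406.82)²) = 771.68 m.

771.7 m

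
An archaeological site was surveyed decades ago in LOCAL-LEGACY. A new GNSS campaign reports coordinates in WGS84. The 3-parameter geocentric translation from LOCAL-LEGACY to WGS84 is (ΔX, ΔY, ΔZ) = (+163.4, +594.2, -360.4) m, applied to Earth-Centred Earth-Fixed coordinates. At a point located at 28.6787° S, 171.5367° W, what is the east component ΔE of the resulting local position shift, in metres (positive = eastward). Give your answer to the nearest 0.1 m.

ΔE = -563.7 m

The local east axis at (φ, λ) is (−sin λ, cos λ, 0), so ΔE = −sin(-171.5367°)·163.4 + cos(-171.5367°)·594.2 = -563.68 m.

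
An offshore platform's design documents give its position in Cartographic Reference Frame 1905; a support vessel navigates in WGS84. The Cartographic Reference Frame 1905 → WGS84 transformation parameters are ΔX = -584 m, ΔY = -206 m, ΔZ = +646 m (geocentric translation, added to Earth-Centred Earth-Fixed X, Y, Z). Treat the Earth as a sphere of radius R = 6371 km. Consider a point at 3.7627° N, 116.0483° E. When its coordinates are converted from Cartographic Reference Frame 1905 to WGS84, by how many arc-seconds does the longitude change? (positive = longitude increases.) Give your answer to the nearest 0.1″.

sin φ = 0.065624, cos φ = 0.997844, sin λ = 0.898424, cos λ = -0.439129.
East component: ΔE = −sin λ·ΔX + cos λ·ΔY = −(0.898424)(-584) + (-0.439129)(-206) = 615.14 m.
1° of latitude spans πR/180 = 111195 m; at latitude φ, 1° of longitude spans that × cos φ = 110955.2 m, so Δλ = 615.14 / 110955.2 × 3600 = 19.959″.

Δλ = 20.0″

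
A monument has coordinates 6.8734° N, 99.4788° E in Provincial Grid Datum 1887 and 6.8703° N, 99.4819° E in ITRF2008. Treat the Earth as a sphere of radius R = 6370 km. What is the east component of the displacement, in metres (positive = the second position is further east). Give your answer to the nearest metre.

ΔE = 342 m

Δφ = 6.8703° − 6.8734° = -0.0031°; Δλ = 99.4819° − 99.4788° = +0.0031°.
1° along a meridian = πR/180 = 111177 m.
ΔN = Δφ × 111177 = -344.7 m; ΔE = Δλ × 111177 × cos(6.8734°) = +0.0031 × 111177 × 0.992813 = 342.2 m.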